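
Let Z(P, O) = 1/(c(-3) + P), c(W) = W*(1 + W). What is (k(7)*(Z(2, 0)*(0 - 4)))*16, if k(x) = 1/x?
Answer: -8/7 ≈ -1.1429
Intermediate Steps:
k(x) = 1/x
Z(P, O) = 1/(6 + P) (Z(P, O) = 1/(-3*(1 - 3) + P) = 1/(-3*(-2) + P) = 1/(6 + P))
(k(7)*(Z(2, 0)*(0 - 4)))*16 = (((0 - 4)/(6 + 2))/7)*16 = ((-4/8)/7)*16 = (((⅛)*(-4))/7)*16 = ((⅐)*(-½))*16 = -1/14*16 = -8/7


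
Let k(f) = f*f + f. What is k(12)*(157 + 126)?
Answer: 44148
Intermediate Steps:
k(f) = f + f² (k(f) = f² + f = f + f²)
k(12)*(157 + 126) = (12*(1 + 12))*(157 + 126) = (12*13)*283 = 156*283 = 44148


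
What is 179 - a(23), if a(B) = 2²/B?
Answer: 4113/23 ≈ 178.83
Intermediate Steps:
a(B) = 4/B
179 - a(23) = 179 - 4/23 = 4113/23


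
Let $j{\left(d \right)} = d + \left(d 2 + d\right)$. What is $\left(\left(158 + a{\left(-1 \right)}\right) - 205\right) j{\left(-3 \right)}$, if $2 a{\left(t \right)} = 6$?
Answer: $528$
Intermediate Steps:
$a{\left(t \right)} = 3$ ($a{\left(t \right)} = \frac{1}{2} \cdot 6 = 3$)
$j{\left(d \right)} = 4 d$ ($j{\left(d \right)} = d + \left(2 d + d\right) = d + 3 d = 4 d$)
$\left(\left(158 + a{\left(-1 \right)}\right) - 205\right) j{\left(-3 \right)} = \left(\left(158 + 3\right) - 205\right) 4 \left(-3\right) = \left(161 - 205\right) \left(-12\right) = \left(-44\right) \left(-12\right) = 528$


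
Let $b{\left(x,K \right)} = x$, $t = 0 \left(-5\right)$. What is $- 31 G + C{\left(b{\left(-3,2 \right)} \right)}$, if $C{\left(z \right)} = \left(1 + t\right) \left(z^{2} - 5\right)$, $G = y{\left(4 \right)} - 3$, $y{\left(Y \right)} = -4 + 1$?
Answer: $190$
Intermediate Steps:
$t = 0$
$y{\left(Y \right)} = -3$
$G = -6$ ($G = -3 - 3 = -6$)
$C{\left(z \right)} = -5 + z^{2}$ ($C{\left(z \right)} = \left(1 + 0\right) \left(z^{2} - 5\right) = 1 \left(-5 + z^{2}\right) = -5 + z^{2}$)
$- 31 G + C{\left(b{\left(-3,2 \right)} \right)} = \left(-31\right) \left(-6\right) - \left(5 - \left(-3\right)^{2}\right) = 186 + \left(-5 + 9\right) = 186 + 4 = 190$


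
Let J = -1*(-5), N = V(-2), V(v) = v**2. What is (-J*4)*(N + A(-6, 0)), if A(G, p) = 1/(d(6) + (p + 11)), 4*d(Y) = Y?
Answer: -408/5 ≈ -81.600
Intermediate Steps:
d(Y) = Y/4
A(G, p) = 1/(25/2 + p) (A(G, p) = 1/((1/4)*6 + (p + 11)) = 1/(3/2 + (11 + p)) = 1/(25/2 + p))
N = 4 (N = (-2)**2 = 4)
J = 5
(-J*4)*(N + A(-6, 0)) = (-1*5*4)*(4 + 2/(25 + 2*0)) = (-5*4)*(4 + 2/(25 + 0)) = -20*(4 + 2/25) = -20*102/25 = -408/5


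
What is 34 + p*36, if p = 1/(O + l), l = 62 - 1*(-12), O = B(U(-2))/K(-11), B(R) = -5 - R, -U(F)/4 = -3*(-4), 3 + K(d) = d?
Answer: 11422/331 ≈ 34.508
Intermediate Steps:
K(d) = -3 + d
U(F) = -48 (U(F) = -(-12)*(-4) = -4*12 = -48)
O = -43/14 (O = (-5 - 1*(-48))/(-3 - 11) = (-5 + 48)/(-14) = 43*(-1/14) = -43/14 ≈ -3.0714)
l = 74 (l = 62 + 12 = 74)
p = 14/993 (p = 1/(-43/14 + 74) = 1/(993/14) = 14/993 ≈ 0.014099)
34 + p*36 = 34 + (14/993)*36 = 34 + 168/331 = 11422/331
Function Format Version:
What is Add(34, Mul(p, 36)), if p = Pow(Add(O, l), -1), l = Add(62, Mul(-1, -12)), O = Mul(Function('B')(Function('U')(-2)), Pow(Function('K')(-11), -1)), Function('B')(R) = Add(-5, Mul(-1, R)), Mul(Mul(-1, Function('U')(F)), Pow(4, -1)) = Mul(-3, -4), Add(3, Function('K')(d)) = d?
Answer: Rational(11422, 331) ≈ 34.508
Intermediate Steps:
Function('K')(d) = Add(-3, d)
Function('U')(F) = -48 (Function('U')(F) = Mul(-4, Mul(-3, -4)) = Mul(-4, 12) = -48)
O = Rational(-43, 14) (O = Mul(Add(-5, Mul(-1, -48)), Pow(Add(-3, -11), -1)) = Mul(Add(-5, 48), Pow(-14, -1)) = Mul(43, Rational(-1, 14)) = Rational(-43, 14) ≈ -3.0714)
l = 74 (l = Add(62, 12) = 74)
p = Rational(14, 993) (p = Pow(Add(Rational(-43, 14), 74), -1) = Pow(Rational(993, 14), -1) = Rational(14, 993) ≈ 0.014099)
Add(34, Mul(p, 36)) = Add(34, Mul(Rational(14, 993), 36)) = Add(34, Rational(168, 331)) = Rational(11422, 331)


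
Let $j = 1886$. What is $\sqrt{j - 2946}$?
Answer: $2 i \sqrt{265} \approx 32.558 i$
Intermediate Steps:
$\sqrt{j - 2946} = \sqrt{1886 - 2946} = \sqrt{-1060} = 2 i \sqrt{265}$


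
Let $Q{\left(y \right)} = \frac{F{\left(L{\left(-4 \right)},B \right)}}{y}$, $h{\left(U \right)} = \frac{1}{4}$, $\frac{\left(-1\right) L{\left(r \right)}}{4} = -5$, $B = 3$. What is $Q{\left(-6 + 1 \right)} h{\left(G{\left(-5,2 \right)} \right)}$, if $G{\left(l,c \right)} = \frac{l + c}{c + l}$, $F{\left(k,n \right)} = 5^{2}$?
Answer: $- \frac{5}{4} \approx -1.25$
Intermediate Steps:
$L{\left(r \right)} = 20$ ($L{\left(r \right)} = \left(-4\right) \left(-5\right) = 20$)
$F{\left(k,n \right)} = 25$
$G{\left(l,c \right)} = 1$ ($G{\left(l,c \right)} = \frac{c + l}{c + l} = 1$)
$h{\left(U \right)} = \frac{1}{4}$
$Q{\left(y \right)} = \frac{25}{y}$
$Q{\left(-6 + 1 \right)} h{\left(G{\left(-5,2 \right)} \right)} = \frac{25}{-6 + 1} \cdot \frac{1}{4} = \frac{25}{-5} \cdot \frac{1}{4} = 25 \left(- \frac{1}{5}\right) \frac{1}{4} = \left(-5\right) \frac{1}{4} = - \frac{5}{4}$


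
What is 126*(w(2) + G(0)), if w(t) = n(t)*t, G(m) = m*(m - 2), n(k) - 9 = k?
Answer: 2772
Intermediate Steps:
n(k) = 9 + k
G(m) = m*(-2 + m)
w(t) = t*(9 + t) (w(t) = (9 + t)*t = t*(9 + t))
126*(w(2) + G(0)) = 126*(2*(9 + 2) + 0*(-2 + 0)) = 126*(2*11 + 0*(-2)) = 126*(22 + 0) = 126*22 = 2772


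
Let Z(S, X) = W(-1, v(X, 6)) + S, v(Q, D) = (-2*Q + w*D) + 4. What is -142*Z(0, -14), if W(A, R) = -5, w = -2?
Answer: 710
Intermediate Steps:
v(Q, D) = 4 - 2*D - 2*Q (v(Q, D) = (-2*Q - 2*D) + 4 = (-2*D - 2*Q) + 4 = 4 - 2*D - 2*Q)
Z(S, X) = -5 + S
-142*Z(0, -14) = -142*(-5 + 0) = -142*(-5) = 710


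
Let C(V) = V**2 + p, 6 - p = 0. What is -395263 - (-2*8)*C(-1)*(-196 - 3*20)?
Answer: -423935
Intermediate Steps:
p = 6 (p = 6 - 1*0 = 6 + 0 = 6)
C(V) = 6 + V**2 (C(V) = V**2 + 6 = 6 + V**2)
-395263 - (-2*8)*C(-1)*(-196 - 3*20) = -395263 - (-2*8)*(6 + (-1)**2)*(-196 - 3*20) = -395263 - (-16*(6 + 1))*(-196 - 60) = -395263 - (-16*7)*(-256) = -395263 - (-112)*(-256) = -395263 - 1*28672 = -395263 - 28672 = -423935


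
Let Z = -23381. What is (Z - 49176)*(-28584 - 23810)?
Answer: 3801551458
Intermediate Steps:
(Z - 49176)*(-28584 - 23810) = (-23381 - 49176)*(-28584 - 23810) = -72557*(-52394) = 3801551458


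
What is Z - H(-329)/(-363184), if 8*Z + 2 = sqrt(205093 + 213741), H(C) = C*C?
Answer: 17445/363184 + sqrt(418834)/8 ≈ 80.945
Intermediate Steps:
H(C) = C**2
Z = -1/4 + sqrt(418834)/8 (Z = -1/4 + sqrt(205093 + 213741)/8 = -1/4 + sqrt(418834)/8 ≈ 80.647)
Z - H(-329)/(-363184) = (-1/4 + sqrt(418834)/8) - (-329)**2/(-363184) = (-1/4 + sqrt(418834)/8) - 108241*(-1)/363184 = (-1/4 + sqrt(418834)/8) - 1*(-108241/363184) = (-1/4 + sqrt(418834)/8) + 108241/363184 = 17445/363184 + sqrt(418834)/8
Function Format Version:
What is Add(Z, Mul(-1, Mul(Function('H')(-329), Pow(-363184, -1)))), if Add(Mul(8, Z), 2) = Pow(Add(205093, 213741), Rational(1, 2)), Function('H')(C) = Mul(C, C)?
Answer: Add(Rational(17445, 363184), Mul(Rational(1, 8), Pow(418834, Rational(1, 2)))) ≈ 80.945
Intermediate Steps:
Function('H')(C) = Pow(C, 2)
Z = Add(Rational(-1, 4), Mul(Rational(1, 8), Pow(418834, Rational(1, 2)))) (Z = Add(Rational(-1, 4), Mul(Rational(1, 8), Pow(Add(205093, 213741), Rational(1, 2)))) = Add(Rational(-1, 4), Mul(Rational(1, 8), Pow(418834, Rational(1, 2)))) ≈ 80.647)
Add(Z, Mul(-1, Mul(Function('H')(-329), Pow(-363184, -1)))) = Add(Add(Rational(-1, 4), Mul(Rational(1, 8), Pow(418834, Rational(1, 2)))), Mul(-1, Mul(Pow(-329, 2), Pow(-363184, -1)))) = Add(Add(Rational(-1, 4), Mul(Rational(1, 8), Pow(418834, Rational(1, 2)))), Mul(-1, Mul(108241, Rational(-1, 363184)))) = Add(Add(Rational(-1, 4), Mul(Rational(1, 8), Pow(418834, Rational(1, 2)))), Mul(-1, Rational(-108241, 363184))) = Add(Add(Rational(-1, 4), Mul(Rational(1, 8), Pow(418834, Rational(1, 2)))), Rational(108241, 363184)) = Add(Rational(17445, 363184), Mul(Rational(1, 8), Pow(418834, Rational(1, 2))))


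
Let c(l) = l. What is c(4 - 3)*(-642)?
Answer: -642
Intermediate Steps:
c(4 - 3)*(-642) = (4 - 3)*(-642) = 1*(-642) = -642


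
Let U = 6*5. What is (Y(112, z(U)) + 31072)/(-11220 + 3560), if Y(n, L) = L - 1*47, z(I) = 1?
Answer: -15513/3830 ≈ -4.0504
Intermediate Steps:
U = 30
Y(n, L) = -47 + L (Y(n, L) = L - 47 = -47 + L)
(Y(112, z(U)) + 31072)/(-11220 + 3560) = ((-47 + 1) + 31072)/(-11220 + 3560) = (-46 + 31072)/(-7660) = 31026*(-1/7660) = -15513/3830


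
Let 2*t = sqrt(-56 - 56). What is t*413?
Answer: 826*I*sqrt(7) ≈ 2185.4*I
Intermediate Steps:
t = 2*I*sqrt(7) (t = sqrt(-56 - 56)/2 = sqrt(-112)/2 = (4*I*sqrt(7))/2 = 2*I*sqrt(7) ≈ 5.2915*I)
t*413 = (2*I*sqrt(7))*413 = 826*I*sqrt(7)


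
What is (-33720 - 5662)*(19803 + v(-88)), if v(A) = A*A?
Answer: -1084855954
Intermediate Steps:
v(A) = A²
(-33720 - 5662)*(19803 + v(-88)) = (-33720 - 5662)*(19803 + (-88)²) = -39382*(19803 + 7744) = -39382*27547 = -1084855954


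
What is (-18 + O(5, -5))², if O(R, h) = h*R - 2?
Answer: 2025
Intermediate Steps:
O(R, h) = -2 + R*h (O(R, h) = R*h - 2 = -2 + R*h)
(-18 + O(5, -5))² = (-18 + (-2 + 5*(-5)))² = (-18 + (-2 - 25))² = (-18 - 27)² = (-45)² = 2025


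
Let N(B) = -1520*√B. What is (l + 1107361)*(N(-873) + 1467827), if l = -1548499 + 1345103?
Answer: 1326864234055 - 4122080400*I*√97 ≈ 1.3269e+12 - 4.0598e+10*I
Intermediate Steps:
l = -203396
(l + 1107361)*(N(-873) + 1467827) = (-203396 + 1107361)*(-4560*I*√97 + 1467827) = 903965*(-4560*I*√97 + 1467827) = 903965*(1467827 - 4560*I*√97) = 1326864234055 - 4122080400*I*√97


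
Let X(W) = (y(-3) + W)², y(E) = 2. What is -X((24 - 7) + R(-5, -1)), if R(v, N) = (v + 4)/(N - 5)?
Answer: -13225/36 ≈ -367.36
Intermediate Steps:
R(v, N) = (4 + v)/(-5 + N)
X(W) = (2 + W)²
-X((24 - 7) + R(-5, -1)) = -(2 + ((24 - 7) + (4 - 5)/(-5 - 1)))² = -(2 + (17 - 1/(-6)))² = -(2 + (17 - ⅙*(-1)))² = -(2 + (17 + ⅙))² = -(2 + 103/6)² = -(115/6)² = -1*13225/36 = -13225/36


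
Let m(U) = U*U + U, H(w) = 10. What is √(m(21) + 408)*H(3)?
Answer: 10*√870 ≈ 294.96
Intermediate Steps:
m(U) = U + U² (m(U) = U² + U = U + U²)
√(m(21) + 408)*H(3) = √(21*(1 + 21) + 408)*10 = √(21*22 + 408)*10 = √(462 + 408)*10 = √870*10 = 10*√870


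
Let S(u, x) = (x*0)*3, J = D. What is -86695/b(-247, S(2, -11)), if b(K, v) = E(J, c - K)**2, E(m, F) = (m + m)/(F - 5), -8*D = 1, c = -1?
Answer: -80565316720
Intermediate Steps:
D = -1/8 (D = -1/8*1 = -1/8 ≈ -0.12500)
J = -1/8 ≈ -0.12500
E(m, F) = 2*m/(-5 + F) (E(m, F) = (2*m)/(-5 + F) = 2*m/(-5 + F))
S(u, x) = 0 (S(u, x) = 0*3 = 0)
b(K, v) = 1/(16*(-6 - K)**2) (b(K, v) = (2*(-1/8)/(-5 + (-1 - K)))**2 = (2*(-1/8)/(-6 - K))**2 = (-1/(4*(-6 - K)))**2 = 1/(16*(-6 - K)**2))
-86695/b(-247, S(2, -11)) = -86695*16*(6 - 247)**2 = -86695/((1/16)/(-241)**2) = -86695/((1/16)*(1/58081)) = -86695/1/929296 = -86695*929296 = -80565316720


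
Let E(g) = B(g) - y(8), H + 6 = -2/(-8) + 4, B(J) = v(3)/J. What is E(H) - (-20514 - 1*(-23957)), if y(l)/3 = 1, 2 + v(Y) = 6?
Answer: -24138/7 ≈ -3448.3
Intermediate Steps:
v(Y) = 4 (v(Y) = -2 + 6 = 4)
B(J) = 4/J
y(l) = 3 (y(l) = 3*1 = 3)
H = -7/4 (H = -6 + (-2/(-8) + 4) = -6 + (-2*(-1/8) + 4) = -6 + (1/4 + 4) = -6 + 17/4 = -7/4 ≈ -1.7500)
E(g) = -3 + 4/g (E(g) = 4/g - 1*3 = 4/g - 3 = -3 + 4/g)
E(H) - (-20514 - 1*(-23957)) = (-3 + 4/(-7/4)) - (-20514 - 1*(-23957)) = (-3 + 4*(-4/7)) - (-20514 + 23957) = (-3 - 16/7) - 1*3443 = -37/7 - 3443 = -24138/7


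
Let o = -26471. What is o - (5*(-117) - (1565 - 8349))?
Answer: -32670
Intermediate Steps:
o - (5*(-117) - (1565 - 8349)) = -26471 - (5*(-117) - (1565 - 8349)) = -26471 - (-585 - 1*(-6784)) = -26471 - (-585 + 6784) = -26471 - 1*6199 = -26471 - 6199 = -32670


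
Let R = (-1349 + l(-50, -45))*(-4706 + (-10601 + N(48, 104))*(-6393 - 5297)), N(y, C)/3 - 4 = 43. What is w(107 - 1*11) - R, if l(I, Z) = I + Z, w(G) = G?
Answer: 176561770232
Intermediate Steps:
N(y, C) = 141 (N(y, C) = 12 + 3*43 = 12 + 129 = 141)
R = -176561770136 (R = (-1349 + (-50 - 45))*(-4706 + (-10601 + 141)*(-6393 - 5297)) = (-1349 - 95)*(-4706 - 10460*(-11690)) = -1444*(-4706 + 122277400) = -1444*122272694 = -176561770136)
w(107 - 1*11) - R = (107 - 1*11) - 1*(-176561770136) = (107 - 11) + 176561770136 = 96 + 176561770136 = 176561770232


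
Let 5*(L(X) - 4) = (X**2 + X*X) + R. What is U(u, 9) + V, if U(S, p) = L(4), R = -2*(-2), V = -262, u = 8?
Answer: -1254/5 ≈ -250.80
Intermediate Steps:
R = 4
L(X) = 24/5 + 2*X**2/5 (L(X) = 4 + ((X**2 + X*X) + 4)/5 = 4 + ((X**2 + X**2) + 4)/5 = 4 + (2*X**2 + 4)/5 = 4 + (4 + 2*X**2)/5 = 4 + (4/5 + 2*X**2/5) = 24/5 + 2*X**2/5)
U(S, p) = 56/5 (U(S, p) = 24/5 + (2/5)*4**2 = 24/5 + (2/5)*16 = 24/5 + 32/5 = 56/5)
U(u, 9) + V = 56/5 - 262 = -1254/5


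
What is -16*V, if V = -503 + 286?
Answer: 3472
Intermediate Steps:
V = -217
-16*V = -16*(-217) = 3472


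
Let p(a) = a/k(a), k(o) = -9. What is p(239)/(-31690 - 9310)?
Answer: 239/369000 ≈ 0.00064770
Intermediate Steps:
p(a) = -a/9 (p(a) = a/(-9) = a*(-1/9) = -a/9)
p(239)/(-31690 - 9310) = (-1/9*239)/(-31690 - 9310) = -239/9/(-41000) = -239/9*(-1/41000) = 239/369000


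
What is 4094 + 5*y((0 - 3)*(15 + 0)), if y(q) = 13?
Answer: 4159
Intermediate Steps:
4094 + 5*y((0 - 3)*(15 + 0)) = 4094 + 5*13 = 4094 + 65 = 4159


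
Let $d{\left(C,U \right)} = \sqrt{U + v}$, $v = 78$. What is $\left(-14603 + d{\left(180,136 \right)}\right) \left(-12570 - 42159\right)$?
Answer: $799207587 - 54729 \sqrt{214} \approx 7.9841 \cdot 10^{8}$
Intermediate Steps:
$d{\left(C,U \right)} = \sqrt{78 + U}$ ($d{\left(C,U \right)} = \sqrt{U + 78} = \sqrt{78 + U}$)
$\left(-14603 + d{\left(180,136 \right)}\right) \left(-12570 - 42159\right) = \left(-14603 + \sqrt{78 + 136}\right) \left(-12570 - 42159\right) = \left(-14603 + \sqrt{214}\right) \left(-54729\right) = 799207587 - 54729 \sqrt{214}$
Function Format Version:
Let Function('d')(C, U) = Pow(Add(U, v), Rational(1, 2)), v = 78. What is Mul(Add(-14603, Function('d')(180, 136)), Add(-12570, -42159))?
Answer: Add(799207587, Mul(-54729, Pow(214, Rational(1, 2)))) ≈ 7.9841e+8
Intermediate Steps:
Function('d')(C, U) = Pow(Add(78, U), Rational(1, 2)) (Function('d')(C, U) = Pow(Add(U, 78), Rational(1, 2)) = Pow(Add(78, U), Rational(1, 2)))
Mul(Add(-14603, Function('d')(180, 136)), Add(-12570, -42159)) = Mul(Add(-14603, Pow(Add(78, 136), Rational(1, 2))), Add(-12570, -42159)) = Mul(Add(-14603, Pow(214, Rational(1, 2))), -54729) = Add(799207587, Mul(-54729, Pow(214, Rational(1, 2))))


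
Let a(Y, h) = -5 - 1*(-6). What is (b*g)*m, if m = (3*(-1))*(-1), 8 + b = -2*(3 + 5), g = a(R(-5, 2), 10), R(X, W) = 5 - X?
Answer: -72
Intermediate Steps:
a(Y, h) = 1 (a(Y, h) = -5 + 6 = 1)
g = 1
b = -24 (b = -8 - 2*(3 + 5) = -8 - 2*8 = -8 - 16 = -24)
m = 3 (m = -3*(-1) = 3)
(b*g)*m = -24*1*3 = -24*3 = -72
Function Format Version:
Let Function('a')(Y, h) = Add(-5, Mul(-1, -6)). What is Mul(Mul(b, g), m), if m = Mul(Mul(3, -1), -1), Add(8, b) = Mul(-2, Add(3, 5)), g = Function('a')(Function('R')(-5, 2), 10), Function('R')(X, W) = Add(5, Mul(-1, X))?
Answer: -72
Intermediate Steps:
Function('a')(Y, h) = 1 (Function('a')(Y, h) = Add(-5, 6) = 1)
g = 1
b = -24 (b = Add(-8, Mul(-2, Add(3, 5))) = Add(-8, Mul(-2, 8)) = Add(-8, -16) = -24)
m = 3 (m = Mul(-3, -1) = 3)
Mul(Mul(b, g), m) = Mul(Mul(-24, 1), 3) = Mul(-24, 3) = -72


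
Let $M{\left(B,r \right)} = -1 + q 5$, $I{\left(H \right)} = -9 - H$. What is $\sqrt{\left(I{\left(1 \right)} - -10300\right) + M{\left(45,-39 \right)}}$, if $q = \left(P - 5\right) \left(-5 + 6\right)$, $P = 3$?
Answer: $\sqrt{10279} \approx 101.39$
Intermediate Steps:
$q = -2$ ($q = \left(3 - 5\right) \left(-5 + 6\right) = \left(-2\right) 1 = -2$)
$M{\left(B,r \right)} = -11$ ($M{\left(B,r \right)} = -1 - 10 = -11$)
$\sqrt{\left(I{\left(1 \right)} - -10300\right) + M{\left(45,-39 \right)}} = \sqrt{\left(\left(-9 - 1\right) - -10300\right) - 11} = \sqrt{\left(\left(-9 - 1\right) + 10300\right) - 11} = \sqrt{\left(-10 + 10300\right) - 11} = \sqrt{10290 - 11} = \sqrt{10279}$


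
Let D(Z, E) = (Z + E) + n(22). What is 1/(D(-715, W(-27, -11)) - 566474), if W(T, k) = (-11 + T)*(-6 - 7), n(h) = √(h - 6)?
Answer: -1/566691 ≈ -1.7646e-6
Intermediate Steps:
n(h) = √(-6 + h)
W(T, k) = 143 - 13*T (W(T, k) = (-11 + T)*(-13) = 143 - 13*T)
D(Z, E) = 4 + E + Z (D(Z, E) = (Z + E) + √(-6 + 22) = (E + Z) + √16 = (E + Z) + 4 = 4 + E + Z)
1/(D(-715, W(-27, -11)) - 566474) = 1/((4 + (143 - 13*(-27)) - 715) - 566474) = 1/((4 + (143 + 351) - 715) - 566474) = 1/((4 + 494 - 715) - 566474) = 1/(-217 - 566474) = 1/(-566691) = -1/566691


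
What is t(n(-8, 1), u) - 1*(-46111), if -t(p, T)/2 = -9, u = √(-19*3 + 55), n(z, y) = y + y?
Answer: 46129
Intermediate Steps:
n(z, y) = 2*y
u = I*√2 (u = √(-57 + 55) = √(-2) = I*√2 ≈ 1.4142*I)
t(p, T) = 18 (t(p, T) = -2*(-9) = 18)
t(n(-8, 1), u) - 1*(-46111) = 18 - 1*(-46111) = 18 + 46111 = 46129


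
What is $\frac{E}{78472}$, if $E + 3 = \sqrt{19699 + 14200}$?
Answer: $- \frac{3}{78472} + \frac{\sqrt{33899}}{78472} \approx 0.002308$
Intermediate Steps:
$E = -3 + \sqrt{33899}$ ($E = -3 + \sqrt{19699 + 14200} = -3 + \sqrt{33899} \approx 181.12$)
$\frac{E}{78472} = \frac{-3 + \sqrt{33899}}{78472} = \left(-3 + \sqrt{33899}\right) \frac{1}{78472} = - \frac{3}{78472} + \frac{\sqrt{33899}}{78472}$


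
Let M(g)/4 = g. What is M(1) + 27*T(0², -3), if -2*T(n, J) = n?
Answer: 4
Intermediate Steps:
T(n, J) = -n/2
M(g) = 4*g
M(1) + 27*T(0², -3) = 4*1 + 27*(-½*0²) = 4 + 27*(-½*0) = 4 + 27*0 = 4 + 0 = 4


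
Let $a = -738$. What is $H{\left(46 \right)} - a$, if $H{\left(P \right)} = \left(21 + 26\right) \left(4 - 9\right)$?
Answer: $503$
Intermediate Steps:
$H{\left(P \right)} = -235$ ($H{\left(P \right)} = 47 \left(-5\right) = -235$)
$H{\left(46 \right)} - a = -235 - -738 = -235 + 738 = 503$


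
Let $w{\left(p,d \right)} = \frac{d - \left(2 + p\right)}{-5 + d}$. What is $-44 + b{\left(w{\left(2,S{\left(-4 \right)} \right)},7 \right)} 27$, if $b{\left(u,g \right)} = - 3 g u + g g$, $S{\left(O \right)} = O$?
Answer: $775$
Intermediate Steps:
$w{\left(p,d \right)} = \frac{-2 + d - p}{-5 + d}$
$b{\left(u,g \right)} = g^{2} - 3 g u$ ($b{\left(u,g \right)} = - 3 g u + g^{2} = g^{2} - 3 g u$)
$-44 + b{\left(w{\left(2,S{\left(-4 \right)} \right)},7 \right)} 27 = -44 + 7 \left(7 - 3 \frac{-2 - 4 - 2}{-5 - 4}\right) 27 = -44 + 7 \left(7 - 3 \frac{-2 - 4 - 2}{-9}\right) 27 = -44 + 7 \left(7 - 3 \left(\left(- \frac{1}{9}\right) \left(-8\right)\right)\right) 27 = -44 + 7 \left(7 - \frac{8}{3}\right) 27 = -44 + 7 \cdot \frac{13}{3} \cdot 27 = -44 + \frac{91}{3} \cdot 27 = -44 + 819 = 775$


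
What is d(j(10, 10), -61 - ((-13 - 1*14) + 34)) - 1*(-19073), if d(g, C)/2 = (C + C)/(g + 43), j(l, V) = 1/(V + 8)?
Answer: 14776679/775 ≈ 19067.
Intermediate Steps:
j(l, V) = 1/(8 + V)
d(g, C) = 4*C/(43 + g) (d(g, C) = 2*((C + C)/(g + 43)) = 2*((2*C)/(43 + g)) = 2*(2*C/(43 + g)) = 4*C/(43 + g))
d(j(10, 10), -61 - ((-13 - 1*14) + 34)) - 1*(-19073) = 4*(-61 - ((-13 - 1*14) + 34))/(43 + 1/(8 + 10)) - 1*(-19073) = 4*(-61 - ((-13 - 14) + 34))/(43 + 1/18) + 19073 = 4*(-61 - (-27 + 34))/(43 + 1/18) + 19073 = 4*(-61 - 1*7)/(775/18) + 19073 = 4*(-61 - 7)*(18/775) + 19073 = 4*(-68)*(18/775) + 19073 = -4896/775 + 19073 = 14776679/775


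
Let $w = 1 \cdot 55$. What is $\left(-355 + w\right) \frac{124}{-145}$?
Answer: $\frac{7440}{29} \approx 256.55$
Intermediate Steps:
$w = 55$
$\left(-355 + w\right) \frac{124}{-145} = \left(-355 + 55\right) \frac{124}{-145} = - 300 \cdot 124 \left(- \frac{1}{145}\right) = \left(-300\right) \left(- \frac{124}{145}\right) = \frac{7440}{29}$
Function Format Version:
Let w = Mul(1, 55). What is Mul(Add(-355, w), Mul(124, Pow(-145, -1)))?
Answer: Rational(7440, 29) ≈ 256.55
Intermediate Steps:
w = 55
Mul(Add(-355, w), Mul(124, Pow(-145, -1))) = Mul(Add(-355, 55), Mul(124, Pow(-145, -1))) = Mul(-300, Mul(124, Rational(-1, 145))) = Mul(-300, Rational(-124, 145)) = Rational(7440, 29)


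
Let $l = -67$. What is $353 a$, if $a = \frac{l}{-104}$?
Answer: $\frac{23651}{104} \approx 227.41$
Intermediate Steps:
$a = \frac{67}{104}$ ($a = - \frac{67}{-104} = \left(-67\right) \left(- \frac{1}{104}\right) = \frac{67}{104} \approx 0.64423$)
$353 a = 353 \cdot \frac{67}{104} = \frac{23651}{104}$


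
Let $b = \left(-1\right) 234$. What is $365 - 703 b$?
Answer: $164867$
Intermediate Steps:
$b = -234$
$365 - 703 b = 365 - -164502 = 365 + 164502 = 164867$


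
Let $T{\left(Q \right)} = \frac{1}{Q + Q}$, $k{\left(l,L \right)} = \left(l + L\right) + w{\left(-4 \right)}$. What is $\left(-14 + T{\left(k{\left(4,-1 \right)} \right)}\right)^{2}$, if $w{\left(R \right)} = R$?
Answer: $\frac{841}{4} \approx 210.25$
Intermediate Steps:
$k{\left(l,L \right)} = -4 + L + l$ ($k{\left(l,L \right)} = \left(l + L\right) - 4 = \left(L + l\right) - 4 = -4 + L + l$)
$T{\left(Q \right)} = \frac{1}{2 Q}$
$\left(-14 + T{\left(k{\left(4,-1 \right)} \right)}\right)^{2} = \left(-14 + \frac{1}{2 \left(-4 - 1 + 4\right)}\right)^{2} = \left(-14 + \frac{1}{2 \left(-1\right)}\right)^{2} = \left(-14 + \frac{1}{2} \left(-1\right)\right)^{2} = \left(-14 - \frac{1}{2}\right)^{2} = \left(- \frac{29}{2}\right)^{2} = \frac{841}{4}$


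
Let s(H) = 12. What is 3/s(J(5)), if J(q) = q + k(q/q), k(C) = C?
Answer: ¼ ≈ 0.25000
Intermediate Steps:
J(q) = 1 + q (J(q) = q + q/q = q + 1 = 1 + q)
3/s(J(5)) = 3/12 = 3*(1/12) = ¼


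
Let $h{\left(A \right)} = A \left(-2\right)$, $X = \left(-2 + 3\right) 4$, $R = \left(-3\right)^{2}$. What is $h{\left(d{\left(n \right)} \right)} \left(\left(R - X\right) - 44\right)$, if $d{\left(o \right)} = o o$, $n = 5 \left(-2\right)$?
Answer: $7800$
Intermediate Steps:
$R = 9$
$n = -10$
$d{\left(o \right)} = o^{2}$
$X = 4$ ($X = 1 \cdot 4 = 4$)
$h{\left(A \right)} = - 2 A$
$h{\left(d{\left(n \right)} \right)} \left(\left(R - X\right) - 44\right) = - 2 \left(-10\right)^{2} \left(\left(9 - 4\right) - 44\right) = \left(-2\right) 100 \left(\left(9 - 4\right) - 44\right) = - 200 \left(5 - 44\right) = \left(-200\right) \left(-39\right) = 7800$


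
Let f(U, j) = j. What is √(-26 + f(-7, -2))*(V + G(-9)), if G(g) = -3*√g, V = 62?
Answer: √7*(18 + 124*I) ≈ 47.624 + 328.07*I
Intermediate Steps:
√(-26 + f(-7, -2))*(V + G(-9)) = √(-26 - 2)*(62 - 9*I) = √(-28)*(62 - 9*I) = (2*I*√7)*(62 - 9*I) = 2*I*√7*(62 - 9*I)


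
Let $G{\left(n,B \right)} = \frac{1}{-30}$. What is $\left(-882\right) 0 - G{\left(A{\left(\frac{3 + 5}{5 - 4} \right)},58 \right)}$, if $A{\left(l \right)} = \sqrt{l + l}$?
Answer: $\frac{1}{30} \approx 0.033333$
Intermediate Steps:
$A{\left(l \right)} = \sqrt{2} \sqrt{l}$ ($A{\left(l \right)} = \sqrt{2 l} = \sqrt{2} \sqrt{l}$)
$G{\left(n,B \right)} = - \frac{1}{30}$
$\left(-882\right) 0 - G{\left(A{\left(\frac{3 + 5}{5 - 4} \right)},58 \right)} = \left(-882\right) 0 - - \frac{1}{30} = 0 + \frac{1}{30} = \frac{1}{30}$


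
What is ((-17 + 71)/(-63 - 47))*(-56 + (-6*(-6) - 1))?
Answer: 567/55 ≈ 10.309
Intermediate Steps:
((-17 + 71)/(-63 - 47))*(-56 + (-6*(-6) - 1)) = (54/(-110))*(-56 + (36 - 1)) = (54*(-1/110))*(-56 + 35) = -27/55*(-21) = 567/55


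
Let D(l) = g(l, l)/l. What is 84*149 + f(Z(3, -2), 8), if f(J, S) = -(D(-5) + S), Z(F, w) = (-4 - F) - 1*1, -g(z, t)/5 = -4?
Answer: 12512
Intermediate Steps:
g(z, t) = 20 (g(z, t) = -5*(-4) = 20)
Z(F, w) = -5 - F (Z(F, w) = (-4 - F) - 1 = -5 - F)
D(l) = 20/l
f(J, S) = 4 - S (f(J, S) = -(20/(-5) + S) = -(20*(-⅕) + S) = -(-4 + S) = 4 - S)
84*149 + f(Z(3, -2), 8) = 84*149 + (4 - 1*8) = 12516 + (4 - 8) = 12516 - 4 = 12512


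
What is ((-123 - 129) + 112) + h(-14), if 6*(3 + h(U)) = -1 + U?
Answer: -291/2 ≈ -145.50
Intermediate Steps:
h(U) = -19/6 + U/6 (h(U) = -3 + (-1 + U)/6 = -3 + (-⅙ + U/6) = -19/6 + U/6)
((-123 - 129) + 112) + h(-14) = ((-123 - 129) + 112) + (-19/6 + (⅙)*(-14)) = (-252 + 112) + (-19/6 - 7/3) = -140 - 11/2 = -291/2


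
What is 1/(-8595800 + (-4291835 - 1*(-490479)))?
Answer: -1/12397156 ≈ -8.0664e-8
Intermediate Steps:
1/(-8595800 + (-4291835 - 1*(-490479))) = 1/(-8595800 + (-4291835 + 490479)) = 1/(-8595800 - 3801356) = 1/(-12397156) = -1/12397156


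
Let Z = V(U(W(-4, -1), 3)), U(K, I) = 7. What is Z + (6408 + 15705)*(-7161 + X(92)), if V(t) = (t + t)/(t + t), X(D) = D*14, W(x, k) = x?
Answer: -129869648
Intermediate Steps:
X(D) = 14*D
V(t) = 1 (V(t) = (2*t)/((2*t)) = (2*t)*(1/(2*t)) = 1)
Z = 1
Z + (6408 + 15705)*(-7161 + X(92)) = 1 + (6408 + 15705)*(-7161 + 14*92) = 1 + 22113*(-7161 + 1288) = 1 + 22113*(-5873) = 1 - 129869649 = -129869648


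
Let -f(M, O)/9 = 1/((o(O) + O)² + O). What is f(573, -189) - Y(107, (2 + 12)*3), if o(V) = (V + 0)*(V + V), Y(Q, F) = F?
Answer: -23692619161/564109980 ≈ -42.000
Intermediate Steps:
o(V) = 2*V² (o(V) = V*(2*V) = 2*V²)
f(M, O) = -9/(O + (O + 2*O²)²) (f(M, O) = -9/((2*O² + O)² + O) = -9/((O + 2*O²)² + O) = -9/(O + (O + 2*O²)²))
f(573, -189) - Y(107, (2 + 12)*3) = -9/(-189*(1 - 189*(1 + 2*(-189))²)) - (2 + 12)*3 = -9*(-1/189)/(1 - 189*(1 - 378)²) - 14*3 = -9*(-1/189)/(1 - 189*(-377)²) - 1*42 = -9*(-1/189)/(1 - 189*142129) - 42 = -9*(-1/189)/(1 - 26862381) - 42 = -9*(-1/189)/(-26862380) - 42 = -9*(-1/189)*(-1/26862380) - 42 = -1/564109980 - 42 = -23692619161/564109980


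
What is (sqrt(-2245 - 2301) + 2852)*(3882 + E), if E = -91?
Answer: 10811932 + 3791*I*sqrt(4546) ≈ 1.0812e+7 + 2.556e+5*I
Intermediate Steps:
(sqrt(-2245 - 2301) + 2852)*(3882 + E) = (sqrt(-2245 - 2301) + 2852)*(3882 - 91) = (sqrt(-4546) + 2852)*3791 = (I*sqrt(4546) + 2852)*3791 = (2852 + I*sqrt(4546))*3791 = 10811932 + 3791*I*sqrt(4546)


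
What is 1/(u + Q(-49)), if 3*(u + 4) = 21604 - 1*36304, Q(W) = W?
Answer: -1/4953 ≈ -0.00020190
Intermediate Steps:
u = -4904 (u = -4 + (21604 - 1*36304)/3 = -4 + (21604 - 36304)/3 = -4 + (⅓)*(-14700) = -4 - 4900 = -4904)
1/(u + Q(-49)) = 1/(-4904 - 49) = 1/(-4953) = -1/4953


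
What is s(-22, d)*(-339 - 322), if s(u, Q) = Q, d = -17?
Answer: 11237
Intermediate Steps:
s(-22, d)*(-339 - 322) = -17*(-339 - 322) = -17*(-661) = 11237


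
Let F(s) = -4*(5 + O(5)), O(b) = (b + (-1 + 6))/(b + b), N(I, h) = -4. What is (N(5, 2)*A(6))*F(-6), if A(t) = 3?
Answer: 288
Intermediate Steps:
O(b) = (5 + b)/(2*b) (O(b) = (b + 5)/((2*b)) = (5 + b)*(1/(2*b)) = (5 + b)/(2*b))
F(s) = -24 (F(s) = -4*(5 + (1/2)*(5 + 5)/5) = -4*(5 + (1/2)*(1/5)*10) = -4*(5 + 1) = -4*6 = -24)
(N(5, 2)*A(6))*F(-6) = -4*3*(-24) = -12*(-24) = 288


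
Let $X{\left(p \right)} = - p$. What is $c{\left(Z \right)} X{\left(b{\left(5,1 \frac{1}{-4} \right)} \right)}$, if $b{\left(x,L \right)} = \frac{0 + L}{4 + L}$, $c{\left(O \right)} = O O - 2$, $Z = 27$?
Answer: $\frac{727}{15} \approx 48.467$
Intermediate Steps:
$c{\left(O \right)} = -2 + O^{2}$ ($c{\left(O \right)} = O^{2} - 2 = -2 + O^{2}$)
$b{\left(x,L \right)} = \frac{L}{4 + L}$
$c{\left(Z \right)} X{\left(b{\left(5,1 \frac{1}{-4} \right)} \right)} = \left(-2 + 27^{2}\right) \left(- \frac{1 \frac{1}{-4}}{4 + 1 \frac{1}{-4}}\right) = \left(-2 + 729\right) \left(- \frac{1 \left(- \frac{1}{4}\right)}{4 + 1 \left(- \frac{1}{4}\right)}\right) = 727 \left(- \frac{-1}{4 \left(4 - \frac{1}{4}\right)}\right) = 727 \left(- \frac{-1}{4 \cdot \frac{15}{4}}\right) = 727 \left(- \frac{\left(-1\right) 4}{4 \cdot 15}\right) = 727 \left(\left(-1\right) \left(- \frac{1}{15}\right)\right) = 727 \cdot \frac{1}{15} = \frac{727}{15}$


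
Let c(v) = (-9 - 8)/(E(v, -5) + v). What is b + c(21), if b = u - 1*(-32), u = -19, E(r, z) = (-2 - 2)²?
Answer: 464/37 ≈ 12.541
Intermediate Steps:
E(r, z) = 16 (E(r, z) = (-4)² = 16)
c(v) = -17/(16 + v) (c(v) = (-9 - 8)/(16 + v) = -17/(16 + v))
b = 13 (b = -19 - 1*(-32) = -19 + 32 = 13)
b + c(21) = 13 - 17/(16 + 21) = 13 - 17/37 = 464/37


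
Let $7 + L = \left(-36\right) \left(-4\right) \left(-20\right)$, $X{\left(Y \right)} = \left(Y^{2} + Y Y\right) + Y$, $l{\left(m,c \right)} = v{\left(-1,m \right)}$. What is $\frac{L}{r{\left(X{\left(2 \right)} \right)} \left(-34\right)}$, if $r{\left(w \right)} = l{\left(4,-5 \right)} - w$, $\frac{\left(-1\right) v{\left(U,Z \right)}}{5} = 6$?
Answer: $- \frac{2887}{1360} \approx -2.1228$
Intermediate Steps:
$v{\left(U,Z \right)} = -30$ ($v{\left(U,Z \right)} = \left(-5\right) 6 = -30$)
$l{\left(m,c \right)} = -30$
$X{\left(Y \right)} = Y + 2 Y^{2}$ ($X{\left(Y \right)} = \left(Y^{2} + Y^{2}\right) + Y = 2 Y^{2} + Y = Y + 2 Y^{2}$)
$L = -2887$ ($L = -7 + \left(-36\right) \left(-4\right) \left(-20\right) = -7 + 144 \left(-20\right) = -7 - 2880 = -2887$)
$r{\left(w \right)} = -30 - w$
$\frac{L}{r{\left(X{\left(2 \right)} \right)} \left(-34\right)} = - \frac{2887}{\left(-30 - 2 \left(1 + 2 \cdot 2\right)\right) \left(-34\right)} = - \frac{2887}{\left(-30 - 2 \left(1 + 4\right)\right) \left(-34\right)} = - \frac{2887}{\left(-30 - 2 \cdot 5\right) \left(-34\right)} = - \frac{2887}{\left(-30 - 10\right) \left(-34\right)} = - \frac{2887}{\left(-40\right) \left(-34\right)} = - \frac{2887}{1360}$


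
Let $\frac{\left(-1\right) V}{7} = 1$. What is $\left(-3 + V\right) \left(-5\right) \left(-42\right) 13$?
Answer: $-27300$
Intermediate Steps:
$V = -7$ ($V = \left(-7\right) 1 = -7$)
$\left(-3 + V\right) \left(-5\right) \left(-42\right) 13 = \left(-3 - 7\right) \left(-5\right) \left(-42\right) 13 = \left(-10\right) \left(-5\right) \left(-42\right) 13 = 50 \left(-42\right) 13 = \left(-2100\right) 13 = -27300$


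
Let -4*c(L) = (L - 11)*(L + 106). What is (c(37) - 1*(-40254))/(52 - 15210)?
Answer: -78649/30316 ≈ -2.5943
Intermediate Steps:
c(L) = -(-11 + L)*(106 + L)/4 (c(L) = -(L - 11)*(L + 106)/4 = -(-11 + L)*(106 + L)/4)
(c(37) - 1*(-40254))/(52 - 15210) = ((583/2 - 95/4*37 - 1/4*37**2) - 1*(-40254))/(52 - 15210) = ((583/2 - 3515/4 - 1/4*1369) + 40254)/(-15158) = ((583/2 - 3515/4 - 1369/4) + 40254)*(-1/15158) = (-1859/2 + 40254)*(-1/15158) = (78649/2)*(-1/15158) = -78649/30316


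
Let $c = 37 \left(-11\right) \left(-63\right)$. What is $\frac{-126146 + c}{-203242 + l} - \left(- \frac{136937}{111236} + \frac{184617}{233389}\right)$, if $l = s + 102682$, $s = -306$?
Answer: $\frac{1880741191835483}{1309304165262132} \approx 1.4364$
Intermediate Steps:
$c = 25641$ ($c = \left(-407\right) \left(-63\right) = 25641$)
$l = 102376$ ($l = -306 + 102682 = 102376$)
$\frac{-126146 + c}{-203242 + l} - \left(- \frac{136937}{111236} + \frac{184617}{233389}\right) = \frac{-126146 + 25641}{-203242 + 102376} - \left(- \frac{136937}{111236} + \frac{184617}{233389}\right) = - \frac{100505}{-100866} - \left(\left(-136937\right) \frac{1}{111236} + 184617 \cdot \frac{1}{233389}\right) = \left(-100505\right) \left(- \frac{1}{100866}\right) - \left(- \frac{136937}{111236} + \frac{184617}{233389}\right) = \frac{100505}{100866} - - \frac{11423532881}{25961258804} = \frac{100505}{100866} + \frac{11423532881}{25961258804} = \frac{1880741191835483}{1309304165262132}$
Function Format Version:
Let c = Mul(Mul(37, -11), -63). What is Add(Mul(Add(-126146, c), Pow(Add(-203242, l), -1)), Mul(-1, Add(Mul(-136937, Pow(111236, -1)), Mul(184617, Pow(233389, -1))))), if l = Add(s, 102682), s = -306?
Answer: Rational(1880741191835483, 1309304165262132) ≈ 1.4364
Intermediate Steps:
c = 25641 (c = Mul(-407, -63) = 25641)
l = 102376 (l = Add(-306, 102682) = 102376)
Add(Mul(Add(-126146, c), Pow(Add(-203242, l), -1)), Mul(-1, Add(Mul(-136937, Pow(111236, -1)), Mul(184617, Pow(233389, -1))))) = Add(Mul(Add(-126146, 25641), Pow(Add(-203242, 102376), -1)), Mul(-1, Add(Mul(-136937, Pow(111236, -1)), Mul(184617, Pow(233389, -1))))) = Add(Mul(-100505, Pow(-100866, -1)), Mul(-1, Add(Mul(-136937, Rational(1, 111236)), Mul(184617, Rational(1, 233389))))) = Add(Mul(-100505, Rational(-1, 100866)), Mul(-1, Add(Rational(-136937, 111236), Rational(184617, 233389)))) = Add(Rational(100505, 100866), Mul(-1, Rational(-11423532881, 25961258804))) = Add(Rational(100505, 100866), Rational(11423532881, 25961258804)) = Rational(1880741191835483, 1309304165262132)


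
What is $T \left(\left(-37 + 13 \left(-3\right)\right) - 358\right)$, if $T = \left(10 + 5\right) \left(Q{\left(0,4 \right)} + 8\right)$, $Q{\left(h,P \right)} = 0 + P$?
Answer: $-78120$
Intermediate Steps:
$Q{\left(h,P \right)} = P$
$T = 180$ ($T = \left(10 + 5\right) \left(4 + 8\right) = 15 \cdot 12 = 180$)
$T \left(\left(-37 + 13 \left(-3\right)\right) - 358\right) = 180 \left(\left(-37 + 13 \left(-3\right)\right) - 358\right) = 180 \left(\left(-37 - 39\right) - 358\right) = 180 \left(-76 - 358\right) = 180 \left(-434\right) = -78120$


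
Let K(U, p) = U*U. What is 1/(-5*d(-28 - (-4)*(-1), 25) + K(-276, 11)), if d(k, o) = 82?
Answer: 1/75766 ≈ 1.3199e-5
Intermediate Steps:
K(U, p) = U²
1/(-5*d(-28 - (-4)*(-1), 25) + K(-276, 11)) = 1/(-5*82 + (-276)²) = 1/(-410 + 76176) = 1/75766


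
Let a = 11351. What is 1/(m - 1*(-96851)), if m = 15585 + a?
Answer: 1/123787 ≈ 8.0784e-6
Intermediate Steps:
m = 26936 (m = 15585 + 11351 = 26936)
1/(m - 1*(-96851)) = 1/(26936 - 1*(-96851)) = 1/(26936 + 96851) = 1/123787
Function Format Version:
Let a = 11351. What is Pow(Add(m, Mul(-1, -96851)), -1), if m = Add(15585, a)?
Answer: Rational(1, 123787) ≈ 8.0784e-6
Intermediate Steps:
m = 26936 (m = Add(15585, 11351) = 26936)
Pow(Add(m, Mul(-1, -96851)), -1) = Pow(Add(26936, Mul(-1, -96851)), -1) = Pow(Add(26936, 96851), -1) = Pow(123787, -1) = Rational(1, 123787)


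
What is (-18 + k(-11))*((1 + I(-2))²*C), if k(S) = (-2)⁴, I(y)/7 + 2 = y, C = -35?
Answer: 51030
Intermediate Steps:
I(y) = -14 + 7*y
k(S) = 16
(-18 + k(-11))*((1 + I(-2))²*C) = (-18 + 16)*((1 + (-14 + 7*(-2)))²*(-35)) = -2*(1 + (-14 - 14))²*(-35) = -2*(1 - 28)²*(-35) = -2*(-27)²*(-35) = -1458*(-35) = -2*(-25515) = 51030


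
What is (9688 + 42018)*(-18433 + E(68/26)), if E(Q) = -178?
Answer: -962300366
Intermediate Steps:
(9688 + 42018)*(-18433 + E(68/26)) = (9688 + 42018)*(-18433 - 178) = 51706*(-18611) = -962300366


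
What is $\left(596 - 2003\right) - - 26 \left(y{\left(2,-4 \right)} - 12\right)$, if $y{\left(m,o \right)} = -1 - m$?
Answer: $-1797$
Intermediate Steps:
$\left(596 - 2003\right) - - 26 \left(y{\left(2,-4 \right)} - 12\right) = \left(596 - 2003\right) - - 26 \left(\left(-1 - 2\right) - 12\right) = -1407 - - 26 \left(\left(-1 - 2\right) - 12\right) = -1407 - - 26 \left(-3 - 12\right) = -1407 - \left(-26\right) \left(-15\right) = -1407 - 390 = -1797$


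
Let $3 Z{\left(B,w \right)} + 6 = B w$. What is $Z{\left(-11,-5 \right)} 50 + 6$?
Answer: $\frac{2468}{3} \approx 822.67$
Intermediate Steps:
$Z{\left(B,w \right)} = -2 + \frac{B w}{3}$
$Z{\left(-11,-5 \right)} 50 + 6 = \left(-2 + \frac{1}{3} \left(-11\right) \left(-5\right)\right) 50 + 6 = \left(-2 + \frac{55}{3}\right) 50 + 6 = \frac{49}{3} \cdot 50 + 6 = \frac{2450}{3} + 6 = \frac{2468}{3}$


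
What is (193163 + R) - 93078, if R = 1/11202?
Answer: 1121152171/11202 ≈ 1.0009e+5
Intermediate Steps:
R = 1/11202 ≈ 8.9270e-5
(193163 + R) - 93078 = (193163 + 1/11202) - 93078 = 2163811927/11202 - 93078 = 1121152171/11202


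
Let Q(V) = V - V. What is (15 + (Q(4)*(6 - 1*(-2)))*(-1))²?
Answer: 225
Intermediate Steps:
Q(V) = 0
(15 + (Q(4)*(6 - 1*(-2)))*(-1))² = (15 + (0*(6 - 1*(-2)))*(-1))² = (15 + (0*(6 + 2))*(-1))² = (15 + (0*8)*(-1))² = (15 + 0*(-1))² = (15 + 0)² = 15² = 225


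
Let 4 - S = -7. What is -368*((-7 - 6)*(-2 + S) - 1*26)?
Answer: 52624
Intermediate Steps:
S = 11 (S = 4 - 1*(-7) = 4 + 7 = 11)
-368*((-7 - 6)*(-2 + S) - 1*26) = -368*((-7 - 6)*(-2 + 11) - 1*26) = -368*(-13*9 - 26) = -368*(-117 - 26) = -368*(-143) = 52624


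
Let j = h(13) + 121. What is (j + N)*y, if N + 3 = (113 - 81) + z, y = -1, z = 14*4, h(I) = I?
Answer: -219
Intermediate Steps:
z = 56
j = 134 (j = 13 + 121 = 134)
N = 85 (N = -3 + ((113 - 81) + 56) = -3 + (32 + 56) = -3 + 88 = 85)
(j + N)*y = (134 + 85)*(-1) = 219*(-1) = -219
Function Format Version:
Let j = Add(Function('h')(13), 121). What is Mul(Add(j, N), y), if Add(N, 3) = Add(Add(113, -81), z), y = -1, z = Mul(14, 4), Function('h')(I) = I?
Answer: -219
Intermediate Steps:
z = 56
j = 134 (j = Add(13, 121) = 134)
N = 85 (N = Add(-3, Add(Add(113, -81), 56)) = Add(-3, Add(32, 56)) = Add(-3, 88) = 85)
Mul(Add(j, N), y) = Mul(Add(134, 85), -1) = Mul(219, -1) = -219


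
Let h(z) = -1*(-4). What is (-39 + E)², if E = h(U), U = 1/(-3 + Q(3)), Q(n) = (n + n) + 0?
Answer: 1225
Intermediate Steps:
Q(n) = 2*n (Q(n) = 2*n + 0 = 2*n)
U = ⅓ (U = 1/(-3 + 2*3) = 1/(-3 + 6) = 1/3 = ⅓ ≈ 0.33333)
h(z) = 4
E = 4
(-39 + E)² = (-39 + 4)² = (-35)² = 1225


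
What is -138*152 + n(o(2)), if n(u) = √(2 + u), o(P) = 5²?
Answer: -20976 + 3*√3 ≈ -20971.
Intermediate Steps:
o(P) = 25
-138*152 + n(o(2)) = -138*152 + √(2 + 25) = -20976 + √27 = -20976 + 3*√3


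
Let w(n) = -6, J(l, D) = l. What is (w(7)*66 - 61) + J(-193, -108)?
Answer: -650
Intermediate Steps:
(w(7)*66 - 61) + J(-193, -108) = (-6*66 - 61) - 193 = (-396 - 61) - 193 = -457 - 193 = -650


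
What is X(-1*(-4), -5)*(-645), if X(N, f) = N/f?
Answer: 516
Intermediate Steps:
X(-1*(-4), -5)*(-645) = (-1*(-4)/(-5))*(-645) = (4*(-⅕))*(-645) = -⅘*(-645) = 516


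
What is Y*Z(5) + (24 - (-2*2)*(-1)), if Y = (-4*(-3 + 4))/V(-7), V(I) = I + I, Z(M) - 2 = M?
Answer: 22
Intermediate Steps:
Z(M) = 2 + M
V(I) = 2*I
Y = 2/7 (Y = (-4*(-3 + 4))/((2*(-7))) = -4*1/(-14) = -4*(-1/14) = 2/7 ≈ 0.28571)
Y*Z(5) + (24 - (-2*2)*(-1)) = 2*(2 + 5)/7 + (24 - (-2*2)*(-1)) = (2/7)*7 + (24 - (-4)*(-1)) = 2 + (24 - 1*4) = 2 + (24 - 4) = 2 + 20 = 22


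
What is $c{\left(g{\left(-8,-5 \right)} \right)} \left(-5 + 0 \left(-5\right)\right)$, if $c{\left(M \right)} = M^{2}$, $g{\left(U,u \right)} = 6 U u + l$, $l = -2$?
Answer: $-283220$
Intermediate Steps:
$g{\left(U,u \right)} = -2 + 6 U u$ ($g{\left(U,u \right)} = 6 U u - 2 = -2 + 6 U u$)
$c{\left(g{\left(-8,-5 \right)} \right)} \left(-5 + 0 \left(-5\right)\right) = \left(-2 + 6 \left(-8\right) \left(-5\right)\right)^{2} \left(-5 + 0 \left(-5\right)\right) = \left(-2 + 240\right)^{2} \left(-5 + 0\right) = 238^{2} \left(-5\right) = 56644 \left(-5\right) = -283220$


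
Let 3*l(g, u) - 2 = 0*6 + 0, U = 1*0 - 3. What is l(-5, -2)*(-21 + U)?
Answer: -16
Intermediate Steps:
U = -3 (U = 0 - 3 = -3)
l(g, u) = ⅔ (l(g, u) = ⅔ + (0*6 + 0)/3 = ⅔ + (0 + 0)/3 = ⅔ + (⅓)*0 = ⅔ + 0 = ⅔)
l(-5, -2)*(-21 + U) = 2*(-21 - 3)/3 = (⅔)*(-24) = -16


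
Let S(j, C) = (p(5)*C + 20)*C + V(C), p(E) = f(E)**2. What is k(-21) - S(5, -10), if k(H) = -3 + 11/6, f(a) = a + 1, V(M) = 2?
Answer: -20419/6 ≈ -3403.2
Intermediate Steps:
f(a) = 1 + a
p(E) = (1 + E)**2
k(H) = -7/6 (k(H) = -3 + 11*(1/6) = -3 + 11/6 = -7/6)
S(j, C) = 2 + C*(20 + 36*C) (S(j, C) = ((1 + 5)**2*C + 20)*C + 2 = (6**2*C + 20)*C + 2 = (36*C + 20)*C + 2 = (20 + 36*C)*C + 2 = C*(20 + 36*C) + 2 = 2 + C*(20 + 36*C))
k(-21) - S(5, -10) = -7/6 - (2 + 20*(-10) + 36*(-10)**2) = -7/6 - (2 - 200 + 36*100) = -7/6 - (2 - 200 + 3600) = -7/6 - 1*3402 = -7/6 - 3402 = -20419/6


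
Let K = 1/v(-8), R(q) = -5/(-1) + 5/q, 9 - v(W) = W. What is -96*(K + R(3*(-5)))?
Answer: -7712/17 ≈ -453.65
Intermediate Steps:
v(W) = 9 - W
R(q) = 5 + 5/q (R(q) = -5*(-1) + 5/q = 5 + 5/q)
K = 1/17 (K = 1/(9 - 1*(-8)) = 1/(9 + 8) = 1/17 ≈ 0.058824)
-96*(K + R(3*(-5))) = -96*(1/17 + (5 + 5/((3*(-5))))) = -96*(1/17 + (5 + 5/(-15))) = -96*(1/17 + (5 + 5*(-1/15))) = -96*(1/17 + (5 - 1/3)) = -96*(1/17 + 14/3) = -96*241/51 = -7712/17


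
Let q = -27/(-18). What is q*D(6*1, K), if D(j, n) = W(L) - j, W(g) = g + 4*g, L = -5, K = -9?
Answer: -93/2 ≈ -46.500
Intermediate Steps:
q = 3/2 (q = -27*(-1/18) = 3/2 ≈ 1.5000)
W(g) = 5*g
D(j, n) = -25 - j (D(j, n) = 5*(-5) - j = -25 - j)
q*D(6*1, K) = 3*(-25 - 6)/2 = (3/2)*(-31) = -93/2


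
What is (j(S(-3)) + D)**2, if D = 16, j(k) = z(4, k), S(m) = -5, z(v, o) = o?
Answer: 121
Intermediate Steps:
j(k) = k
(j(S(-3)) + D)**2 = (-5 + 16)**2 = 11**2 = 121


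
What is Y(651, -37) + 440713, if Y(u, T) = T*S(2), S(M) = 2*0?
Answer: 440713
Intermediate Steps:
S(M) = 0
Y(u, T) = 0 (Y(u, T) = T*0 = 0)
Y(651, -37) + 440713 = 0 + 440713 = 440713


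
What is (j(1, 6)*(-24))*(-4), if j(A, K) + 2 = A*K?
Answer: 384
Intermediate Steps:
j(A, K) = -2 + A*K
(j(1, 6)*(-24))*(-4) = ((-2 + 1*6)*(-24))*(-4) = ((-2 + 6)*(-24))*(-4) = (4*(-24))*(-4) = -96*(-4) = 384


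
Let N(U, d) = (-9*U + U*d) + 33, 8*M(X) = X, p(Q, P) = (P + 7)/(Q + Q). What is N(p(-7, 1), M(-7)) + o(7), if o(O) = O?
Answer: 639/14 ≈ 45.643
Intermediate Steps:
p(Q, P) = (7 + P)/(2*Q) (p(Q, P) = (7 + P)/((2*Q)) = (7 + P)*(1/(2*Q)) = (7 + P)/(2*Q))
M(X) = X/8
N(U, d) = 33 - 9*U + U*d
N(p(-7, 1), M(-7)) + o(7) = (33 - 9*(7 + 1)/(2*(-7)) + ((½)*(7 + 1)/(-7))*((⅛)*(-7))) + 7 = (33 - 9*(-1)*8/(2*7) + ((½)*(-⅐)*8)*(-7/8)) + 7 = (33 - 9*(-4/7) - 4/7*(-7/8)) + 7 = (33 + 36/7 + ½) + 7 = 541/14 + 7 = 639/14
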